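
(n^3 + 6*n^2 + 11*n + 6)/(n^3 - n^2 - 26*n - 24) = (n^2 + 5*n + 6)/(n^2 - 2*n - 24)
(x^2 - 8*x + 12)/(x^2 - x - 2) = (x - 6)/(x + 1)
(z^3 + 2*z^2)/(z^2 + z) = z*(z + 2)/(z + 1)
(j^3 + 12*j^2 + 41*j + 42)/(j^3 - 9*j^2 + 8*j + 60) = (j^2 + 10*j + 21)/(j^2 - 11*j + 30)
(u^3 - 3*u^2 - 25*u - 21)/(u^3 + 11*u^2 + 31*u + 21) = (u - 7)/(u + 7)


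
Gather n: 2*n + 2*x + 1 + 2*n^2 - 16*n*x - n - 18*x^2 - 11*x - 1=2*n^2 + n*(1 - 16*x) - 18*x^2 - 9*x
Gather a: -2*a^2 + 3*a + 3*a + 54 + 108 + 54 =-2*a^2 + 6*a + 216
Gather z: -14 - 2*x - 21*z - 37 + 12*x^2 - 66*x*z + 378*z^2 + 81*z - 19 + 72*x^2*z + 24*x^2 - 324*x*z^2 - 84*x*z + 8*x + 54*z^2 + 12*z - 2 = 36*x^2 + 6*x + z^2*(432 - 324*x) + z*(72*x^2 - 150*x + 72) - 72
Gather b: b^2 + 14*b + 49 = b^2 + 14*b + 49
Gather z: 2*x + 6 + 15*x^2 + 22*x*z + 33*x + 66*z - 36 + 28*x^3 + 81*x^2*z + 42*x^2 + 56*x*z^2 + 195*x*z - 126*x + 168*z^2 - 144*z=28*x^3 + 57*x^2 - 91*x + z^2*(56*x + 168) + z*(81*x^2 + 217*x - 78) - 30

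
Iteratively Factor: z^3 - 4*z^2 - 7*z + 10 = (z - 1)*(z^2 - 3*z - 10) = (z - 5)*(z - 1)*(z + 2)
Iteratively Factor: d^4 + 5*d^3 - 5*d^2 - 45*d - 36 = (d + 4)*(d^3 + d^2 - 9*d - 9) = (d + 1)*(d + 4)*(d^2 - 9) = (d + 1)*(d + 3)*(d + 4)*(d - 3)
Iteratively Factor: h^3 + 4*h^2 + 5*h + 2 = (h + 1)*(h^2 + 3*h + 2) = (h + 1)*(h + 2)*(h + 1)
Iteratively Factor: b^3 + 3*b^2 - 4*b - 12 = (b - 2)*(b^2 + 5*b + 6) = (b - 2)*(b + 2)*(b + 3)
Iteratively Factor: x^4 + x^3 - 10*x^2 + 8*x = (x - 1)*(x^3 + 2*x^2 - 8*x) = (x - 2)*(x - 1)*(x^2 + 4*x) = (x - 2)*(x - 1)*(x + 4)*(x)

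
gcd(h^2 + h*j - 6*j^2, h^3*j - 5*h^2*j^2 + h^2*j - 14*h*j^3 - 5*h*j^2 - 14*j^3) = 1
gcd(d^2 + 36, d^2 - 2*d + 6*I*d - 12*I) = d + 6*I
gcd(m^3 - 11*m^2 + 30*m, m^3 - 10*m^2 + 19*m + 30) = m^2 - 11*m + 30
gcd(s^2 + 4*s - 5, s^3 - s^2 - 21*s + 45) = s + 5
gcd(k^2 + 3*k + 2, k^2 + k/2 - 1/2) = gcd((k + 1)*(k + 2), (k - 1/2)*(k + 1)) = k + 1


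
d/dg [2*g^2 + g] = 4*g + 1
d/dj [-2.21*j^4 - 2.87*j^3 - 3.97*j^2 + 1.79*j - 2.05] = -8.84*j^3 - 8.61*j^2 - 7.94*j + 1.79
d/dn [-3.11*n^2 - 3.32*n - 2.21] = -6.22*n - 3.32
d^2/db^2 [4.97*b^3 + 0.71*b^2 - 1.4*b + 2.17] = 29.82*b + 1.42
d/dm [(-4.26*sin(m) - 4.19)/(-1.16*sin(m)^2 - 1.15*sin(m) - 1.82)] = (-4.9416*sin(m)^2 - 9.7208*sin(m) + 2.9347)*cos(m)/(1.3456*sin(m)^4 + 2.668*sin(m)^3 + 5.5449*sin(m)^2 + 4.186*sin(m) + 3.3124)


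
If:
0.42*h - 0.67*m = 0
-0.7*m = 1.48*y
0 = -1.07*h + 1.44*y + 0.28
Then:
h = 0.19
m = 0.12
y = -0.06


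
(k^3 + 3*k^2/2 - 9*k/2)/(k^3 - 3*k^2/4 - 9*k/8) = 4*(k + 3)/(4*k + 3)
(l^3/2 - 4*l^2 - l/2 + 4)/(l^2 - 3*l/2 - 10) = (-l^3 + 8*l^2 + l - 8)/(-2*l^2 + 3*l + 20)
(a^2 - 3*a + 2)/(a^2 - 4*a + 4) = (a - 1)/(a - 2)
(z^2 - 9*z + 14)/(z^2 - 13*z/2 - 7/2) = 2*(z - 2)/(2*z + 1)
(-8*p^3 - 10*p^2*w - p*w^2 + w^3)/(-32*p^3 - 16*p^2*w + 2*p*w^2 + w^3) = (p + w)/(4*p + w)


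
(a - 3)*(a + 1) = a^2 - 2*a - 3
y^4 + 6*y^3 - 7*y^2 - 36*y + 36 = (y - 2)*(y - 1)*(y + 3)*(y + 6)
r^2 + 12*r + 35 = (r + 5)*(r + 7)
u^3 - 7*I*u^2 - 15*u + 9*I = (u - 3*I)^2*(u - I)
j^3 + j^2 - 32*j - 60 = (j - 6)*(j + 2)*(j + 5)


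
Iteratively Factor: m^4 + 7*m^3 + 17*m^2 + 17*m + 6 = (m + 2)*(m^3 + 5*m^2 + 7*m + 3) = (m + 1)*(m + 2)*(m^2 + 4*m + 3) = (m + 1)^2*(m + 2)*(m + 3)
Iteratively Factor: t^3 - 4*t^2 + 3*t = (t)*(t^2 - 4*t + 3) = t*(t - 1)*(t - 3)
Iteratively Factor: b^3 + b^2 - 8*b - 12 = (b + 2)*(b^2 - b - 6) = (b + 2)^2*(b - 3)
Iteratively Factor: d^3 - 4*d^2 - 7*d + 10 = (d - 1)*(d^2 - 3*d - 10) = (d - 5)*(d - 1)*(d + 2)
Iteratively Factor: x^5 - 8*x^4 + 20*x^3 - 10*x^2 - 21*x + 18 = (x - 3)*(x^4 - 5*x^3 + 5*x^2 + 5*x - 6) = (x - 3)*(x - 1)*(x^3 - 4*x^2 + x + 6) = (x - 3)*(x - 1)*(x + 1)*(x^2 - 5*x + 6) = (x - 3)*(x - 2)*(x - 1)*(x + 1)*(x - 3)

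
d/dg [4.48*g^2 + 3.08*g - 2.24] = 8.96*g + 3.08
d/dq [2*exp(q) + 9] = 2*exp(q)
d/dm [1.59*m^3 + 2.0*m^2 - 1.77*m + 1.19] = 4.77*m^2 + 4.0*m - 1.77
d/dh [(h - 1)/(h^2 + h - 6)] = (h^2 + h - (h - 1)*(2*h + 1) - 6)/(h^2 + h - 6)^2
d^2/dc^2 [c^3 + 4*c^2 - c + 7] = 6*c + 8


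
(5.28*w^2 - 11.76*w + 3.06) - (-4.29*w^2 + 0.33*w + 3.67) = 9.57*w^2 - 12.09*w - 0.61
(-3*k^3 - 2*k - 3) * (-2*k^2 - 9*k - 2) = 6*k^5 + 27*k^4 + 10*k^3 + 24*k^2 + 31*k + 6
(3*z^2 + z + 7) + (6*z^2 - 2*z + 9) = 9*z^2 - z + 16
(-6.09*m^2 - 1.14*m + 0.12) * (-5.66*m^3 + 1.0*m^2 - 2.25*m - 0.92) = 34.4694*m^5 + 0.3624*m^4 + 11.8833*m^3 + 8.2878*m^2 + 0.7788*m - 0.1104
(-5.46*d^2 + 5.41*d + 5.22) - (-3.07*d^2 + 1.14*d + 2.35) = -2.39*d^2 + 4.27*d + 2.87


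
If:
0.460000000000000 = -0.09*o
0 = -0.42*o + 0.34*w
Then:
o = -5.11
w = -6.31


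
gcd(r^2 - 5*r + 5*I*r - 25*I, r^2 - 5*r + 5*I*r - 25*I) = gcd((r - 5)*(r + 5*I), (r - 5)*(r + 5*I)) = r^2 + r*(-5 + 5*I) - 25*I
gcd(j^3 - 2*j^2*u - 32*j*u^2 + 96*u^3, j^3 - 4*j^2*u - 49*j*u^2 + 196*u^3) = -j + 4*u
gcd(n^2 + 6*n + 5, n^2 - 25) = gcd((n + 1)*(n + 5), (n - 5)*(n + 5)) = n + 5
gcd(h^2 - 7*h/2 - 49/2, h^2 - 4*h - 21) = h - 7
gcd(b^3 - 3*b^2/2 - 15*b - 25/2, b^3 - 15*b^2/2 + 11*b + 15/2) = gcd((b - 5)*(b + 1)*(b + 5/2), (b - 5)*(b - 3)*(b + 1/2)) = b - 5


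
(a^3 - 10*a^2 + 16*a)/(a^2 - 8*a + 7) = a*(a^2 - 10*a + 16)/(a^2 - 8*a + 7)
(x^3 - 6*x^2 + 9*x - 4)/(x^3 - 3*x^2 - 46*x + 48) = (x^2 - 5*x + 4)/(x^2 - 2*x - 48)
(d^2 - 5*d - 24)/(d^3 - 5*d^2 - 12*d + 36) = (d - 8)/(d^2 - 8*d + 12)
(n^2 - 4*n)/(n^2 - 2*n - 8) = n/(n + 2)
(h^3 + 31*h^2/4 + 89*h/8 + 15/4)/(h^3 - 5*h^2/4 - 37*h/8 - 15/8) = (h + 6)/(h - 3)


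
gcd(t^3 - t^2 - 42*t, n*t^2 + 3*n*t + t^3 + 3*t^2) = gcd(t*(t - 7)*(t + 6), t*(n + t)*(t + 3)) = t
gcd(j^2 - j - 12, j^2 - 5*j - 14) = 1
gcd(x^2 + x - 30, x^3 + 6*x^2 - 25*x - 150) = x^2 + x - 30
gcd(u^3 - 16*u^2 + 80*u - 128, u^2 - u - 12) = u - 4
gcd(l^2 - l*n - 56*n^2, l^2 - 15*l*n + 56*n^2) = l - 8*n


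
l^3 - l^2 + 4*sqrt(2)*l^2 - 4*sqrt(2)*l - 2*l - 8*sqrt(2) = (l - 2)*(l + 1)*(l + 4*sqrt(2))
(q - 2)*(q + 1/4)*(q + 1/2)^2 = q^4 - 3*q^3/4 - 2*q^2 - 15*q/16 - 1/8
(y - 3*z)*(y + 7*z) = y^2 + 4*y*z - 21*z^2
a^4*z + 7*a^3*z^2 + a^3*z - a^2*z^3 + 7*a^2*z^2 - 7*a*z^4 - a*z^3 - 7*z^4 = (a - z)*(a + z)*(a + 7*z)*(a*z + z)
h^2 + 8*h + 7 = (h + 1)*(h + 7)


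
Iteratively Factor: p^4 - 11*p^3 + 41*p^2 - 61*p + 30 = (p - 5)*(p^3 - 6*p^2 + 11*p - 6) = (p - 5)*(p - 3)*(p^2 - 3*p + 2) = (p - 5)*(p - 3)*(p - 2)*(p - 1)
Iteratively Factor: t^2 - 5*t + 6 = (t - 2)*(t - 3)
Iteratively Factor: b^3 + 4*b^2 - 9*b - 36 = (b + 3)*(b^2 + b - 12) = (b - 3)*(b + 3)*(b + 4)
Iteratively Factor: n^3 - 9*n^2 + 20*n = (n)*(n^2 - 9*n + 20) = n*(n - 5)*(n - 4)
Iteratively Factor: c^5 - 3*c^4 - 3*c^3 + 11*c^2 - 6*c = (c - 1)*(c^4 - 2*c^3 - 5*c^2 + 6*c) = (c - 1)*(c + 2)*(c^3 - 4*c^2 + 3*c) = c*(c - 1)*(c + 2)*(c^2 - 4*c + 3) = c*(c - 3)*(c - 1)*(c + 2)*(c - 1)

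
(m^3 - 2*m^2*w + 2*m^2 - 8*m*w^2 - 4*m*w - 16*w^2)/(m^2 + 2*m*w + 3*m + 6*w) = (m^2 - 4*m*w + 2*m - 8*w)/(m + 3)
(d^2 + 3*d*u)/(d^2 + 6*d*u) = (d + 3*u)/(d + 6*u)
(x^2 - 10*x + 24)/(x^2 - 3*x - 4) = (x - 6)/(x + 1)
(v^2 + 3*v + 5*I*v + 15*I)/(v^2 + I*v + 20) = (v + 3)/(v - 4*I)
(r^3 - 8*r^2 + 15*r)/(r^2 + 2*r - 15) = r*(r - 5)/(r + 5)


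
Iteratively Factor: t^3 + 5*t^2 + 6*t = (t + 3)*(t^2 + 2*t) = t*(t + 3)*(t + 2)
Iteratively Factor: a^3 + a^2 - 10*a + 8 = (a - 2)*(a^2 + 3*a - 4) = (a - 2)*(a + 4)*(a - 1)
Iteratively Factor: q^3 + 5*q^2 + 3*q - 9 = (q + 3)*(q^2 + 2*q - 3) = (q + 3)^2*(q - 1)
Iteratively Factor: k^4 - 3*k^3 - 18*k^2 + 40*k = (k - 2)*(k^3 - k^2 - 20*k) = (k - 5)*(k - 2)*(k^2 + 4*k) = k*(k - 5)*(k - 2)*(k + 4)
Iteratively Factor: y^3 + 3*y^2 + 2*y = (y + 1)*(y^2 + 2*y) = (y + 1)*(y + 2)*(y)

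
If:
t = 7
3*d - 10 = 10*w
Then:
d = 10*w/3 + 10/3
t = 7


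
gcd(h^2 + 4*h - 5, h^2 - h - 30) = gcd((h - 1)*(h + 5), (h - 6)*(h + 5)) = h + 5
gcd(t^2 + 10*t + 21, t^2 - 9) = t + 3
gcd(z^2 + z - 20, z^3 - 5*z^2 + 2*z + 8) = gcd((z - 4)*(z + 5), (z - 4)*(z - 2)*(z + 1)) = z - 4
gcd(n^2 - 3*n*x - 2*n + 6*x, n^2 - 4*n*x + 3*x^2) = -n + 3*x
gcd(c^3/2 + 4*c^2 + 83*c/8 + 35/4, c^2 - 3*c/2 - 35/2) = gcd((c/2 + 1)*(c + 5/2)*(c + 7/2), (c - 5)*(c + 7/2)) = c + 7/2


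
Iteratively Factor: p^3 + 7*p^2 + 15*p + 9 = (p + 3)*(p^2 + 4*p + 3) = (p + 1)*(p + 3)*(p + 3)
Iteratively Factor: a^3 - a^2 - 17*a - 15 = (a + 1)*(a^2 - 2*a - 15) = (a + 1)*(a + 3)*(a - 5)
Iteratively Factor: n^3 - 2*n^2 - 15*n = (n - 5)*(n^2 + 3*n) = n*(n - 5)*(n + 3)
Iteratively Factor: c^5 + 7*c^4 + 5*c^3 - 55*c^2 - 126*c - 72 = (c + 4)*(c^4 + 3*c^3 - 7*c^2 - 27*c - 18) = (c + 2)*(c + 4)*(c^3 + c^2 - 9*c - 9) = (c + 2)*(c + 3)*(c + 4)*(c^2 - 2*c - 3) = (c - 3)*(c + 2)*(c + 3)*(c + 4)*(c + 1)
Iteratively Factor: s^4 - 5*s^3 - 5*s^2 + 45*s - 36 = (s - 4)*(s^3 - s^2 - 9*s + 9) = (s - 4)*(s - 3)*(s^2 + 2*s - 3) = (s - 4)*(s - 3)*(s - 1)*(s + 3)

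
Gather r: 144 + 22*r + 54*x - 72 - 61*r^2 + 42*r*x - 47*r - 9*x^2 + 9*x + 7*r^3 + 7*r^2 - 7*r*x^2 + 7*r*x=7*r^3 - 54*r^2 + r*(-7*x^2 + 49*x - 25) - 9*x^2 + 63*x + 72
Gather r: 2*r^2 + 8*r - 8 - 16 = 2*r^2 + 8*r - 24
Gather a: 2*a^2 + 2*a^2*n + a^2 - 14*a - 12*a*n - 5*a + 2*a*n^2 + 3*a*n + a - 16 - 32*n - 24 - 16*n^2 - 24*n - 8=a^2*(2*n + 3) + a*(2*n^2 - 9*n - 18) - 16*n^2 - 56*n - 48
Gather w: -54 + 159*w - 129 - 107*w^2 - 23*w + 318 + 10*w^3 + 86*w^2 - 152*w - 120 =10*w^3 - 21*w^2 - 16*w + 15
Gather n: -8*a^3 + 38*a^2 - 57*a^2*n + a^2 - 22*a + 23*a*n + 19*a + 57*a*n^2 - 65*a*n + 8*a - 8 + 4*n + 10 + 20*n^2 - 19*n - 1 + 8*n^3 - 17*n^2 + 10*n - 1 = -8*a^3 + 39*a^2 + 5*a + 8*n^3 + n^2*(57*a + 3) + n*(-57*a^2 - 42*a - 5)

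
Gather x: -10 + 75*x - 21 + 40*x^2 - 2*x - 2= 40*x^2 + 73*x - 33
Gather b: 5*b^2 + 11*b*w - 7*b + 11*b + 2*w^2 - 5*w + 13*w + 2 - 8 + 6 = 5*b^2 + b*(11*w + 4) + 2*w^2 + 8*w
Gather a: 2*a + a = 3*a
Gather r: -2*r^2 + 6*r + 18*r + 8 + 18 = -2*r^2 + 24*r + 26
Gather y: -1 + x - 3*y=x - 3*y - 1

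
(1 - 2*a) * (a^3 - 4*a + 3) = -2*a^4 + a^3 + 8*a^2 - 10*a + 3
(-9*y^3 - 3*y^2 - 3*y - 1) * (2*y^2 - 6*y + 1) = -18*y^5 + 48*y^4 + 3*y^3 + 13*y^2 + 3*y - 1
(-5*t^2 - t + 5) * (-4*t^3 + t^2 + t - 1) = 20*t^5 - t^4 - 26*t^3 + 9*t^2 + 6*t - 5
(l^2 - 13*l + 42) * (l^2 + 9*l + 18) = l^4 - 4*l^3 - 57*l^2 + 144*l + 756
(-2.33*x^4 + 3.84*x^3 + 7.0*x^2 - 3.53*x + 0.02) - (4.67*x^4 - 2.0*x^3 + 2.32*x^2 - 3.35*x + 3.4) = -7.0*x^4 + 5.84*x^3 + 4.68*x^2 - 0.18*x - 3.38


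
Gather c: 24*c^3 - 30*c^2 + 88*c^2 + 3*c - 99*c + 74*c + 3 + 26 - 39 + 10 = 24*c^3 + 58*c^2 - 22*c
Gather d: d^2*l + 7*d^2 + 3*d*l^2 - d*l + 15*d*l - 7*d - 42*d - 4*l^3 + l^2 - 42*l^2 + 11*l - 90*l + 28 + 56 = d^2*(l + 7) + d*(3*l^2 + 14*l - 49) - 4*l^3 - 41*l^2 - 79*l + 84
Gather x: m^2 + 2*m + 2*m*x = m^2 + 2*m*x + 2*m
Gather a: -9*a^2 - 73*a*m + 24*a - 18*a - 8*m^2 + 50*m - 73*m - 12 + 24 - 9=-9*a^2 + a*(6 - 73*m) - 8*m^2 - 23*m + 3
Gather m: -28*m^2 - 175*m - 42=-28*m^2 - 175*m - 42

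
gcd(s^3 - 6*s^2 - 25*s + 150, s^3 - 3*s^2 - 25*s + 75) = s^2 - 25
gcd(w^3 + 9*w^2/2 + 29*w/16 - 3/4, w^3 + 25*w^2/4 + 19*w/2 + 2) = w + 4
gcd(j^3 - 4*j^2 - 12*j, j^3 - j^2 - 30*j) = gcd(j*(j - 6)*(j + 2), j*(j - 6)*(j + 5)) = j^2 - 6*j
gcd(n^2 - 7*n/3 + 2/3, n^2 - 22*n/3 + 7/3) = n - 1/3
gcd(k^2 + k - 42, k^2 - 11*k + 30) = k - 6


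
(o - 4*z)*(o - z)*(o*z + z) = o^3*z - 5*o^2*z^2 + o^2*z + 4*o*z^3 - 5*o*z^2 + 4*z^3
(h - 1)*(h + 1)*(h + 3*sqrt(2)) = h^3 + 3*sqrt(2)*h^2 - h - 3*sqrt(2)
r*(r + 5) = r^2 + 5*r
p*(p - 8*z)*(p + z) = p^3 - 7*p^2*z - 8*p*z^2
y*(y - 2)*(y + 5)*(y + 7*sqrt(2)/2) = y^4 + 3*y^3 + 7*sqrt(2)*y^3/2 - 10*y^2 + 21*sqrt(2)*y^2/2 - 35*sqrt(2)*y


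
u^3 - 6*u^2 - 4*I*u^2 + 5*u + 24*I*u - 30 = (u - 6)*(u - 5*I)*(u + I)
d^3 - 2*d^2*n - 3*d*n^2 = d*(d - 3*n)*(d + n)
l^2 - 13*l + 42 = (l - 7)*(l - 6)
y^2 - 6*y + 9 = (y - 3)^2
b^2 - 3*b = b*(b - 3)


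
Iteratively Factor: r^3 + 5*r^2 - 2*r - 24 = (r + 4)*(r^2 + r - 6) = (r - 2)*(r + 4)*(r + 3)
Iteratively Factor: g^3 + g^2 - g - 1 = (g + 1)*(g^2 - 1) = (g - 1)*(g + 1)*(g + 1)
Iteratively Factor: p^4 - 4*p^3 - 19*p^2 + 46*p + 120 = (p - 4)*(p^3 - 19*p - 30) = (p - 4)*(p + 2)*(p^2 - 2*p - 15) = (p - 5)*(p - 4)*(p + 2)*(p + 3)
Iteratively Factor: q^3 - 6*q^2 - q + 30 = (q + 2)*(q^2 - 8*q + 15) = (q - 3)*(q + 2)*(q - 5)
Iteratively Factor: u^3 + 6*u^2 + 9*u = (u)*(u^2 + 6*u + 9) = u*(u + 3)*(u + 3)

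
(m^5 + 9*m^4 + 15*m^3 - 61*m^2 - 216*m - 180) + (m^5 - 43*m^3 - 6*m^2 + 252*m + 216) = 2*m^5 + 9*m^4 - 28*m^3 - 67*m^2 + 36*m + 36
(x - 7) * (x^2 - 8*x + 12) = x^3 - 15*x^2 + 68*x - 84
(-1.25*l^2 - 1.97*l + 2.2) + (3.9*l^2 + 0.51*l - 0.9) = 2.65*l^2 - 1.46*l + 1.3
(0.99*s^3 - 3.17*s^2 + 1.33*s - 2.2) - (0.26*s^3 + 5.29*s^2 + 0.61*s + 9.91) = 0.73*s^3 - 8.46*s^2 + 0.72*s - 12.11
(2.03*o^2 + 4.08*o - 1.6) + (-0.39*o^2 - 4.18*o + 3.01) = 1.64*o^2 - 0.0999999999999996*o + 1.41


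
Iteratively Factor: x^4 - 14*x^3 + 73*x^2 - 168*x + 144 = (x - 4)*(x^3 - 10*x^2 + 33*x - 36) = (x - 4)*(x - 3)*(x^2 - 7*x + 12) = (x - 4)^2*(x - 3)*(x - 3)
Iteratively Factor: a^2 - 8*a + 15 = (a - 5)*(a - 3)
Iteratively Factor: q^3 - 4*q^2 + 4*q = (q - 2)*(q^2 - 2*q) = q*(q - 2)*(q - 2)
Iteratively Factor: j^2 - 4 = (j + 2)*(j - 2)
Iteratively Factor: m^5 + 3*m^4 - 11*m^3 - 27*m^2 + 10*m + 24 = (m - 3)*(m^4 + 6*m^3 + 7*m^2 - 6*m - 8) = (m - 3)*(m + 4)*(m^3 + 2*m^2 - m - 2) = (m - 3)*(m + 1)*(m + 4)*(m^2 + m - 2) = (m - 3)*(m + 1)*(m + 2)*(m + 4)*(m - 1)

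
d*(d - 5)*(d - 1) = d^3 - 6*d^2 + 5*d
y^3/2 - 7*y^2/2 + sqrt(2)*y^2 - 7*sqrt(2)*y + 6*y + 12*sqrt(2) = (y/2 + sqrt(2))*(y - 4)*(y - 3)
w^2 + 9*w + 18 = (w + 3)*(w + 6)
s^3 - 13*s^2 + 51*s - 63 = (s - 7)*(s - 3)^2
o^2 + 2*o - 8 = (o - 2)*(o + 4)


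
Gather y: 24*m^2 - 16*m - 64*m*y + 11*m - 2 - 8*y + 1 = 24*m^2 - 5*m + y*(-64*m - 8) - 1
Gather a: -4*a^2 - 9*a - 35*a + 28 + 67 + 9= -4*a^2 - 44*a + 104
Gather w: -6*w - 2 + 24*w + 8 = 18*w + 6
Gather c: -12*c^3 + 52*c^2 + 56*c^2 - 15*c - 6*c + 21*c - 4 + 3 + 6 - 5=-12*c^3 + 108*c^2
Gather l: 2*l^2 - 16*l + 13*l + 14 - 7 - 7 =2*l^2 - 3*l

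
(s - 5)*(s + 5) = s^2 - 25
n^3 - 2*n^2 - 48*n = n*(n - 8)*(n + 6)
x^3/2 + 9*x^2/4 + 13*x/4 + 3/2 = (x/2 + 1/2)*(x + 3/2)*(x + 2)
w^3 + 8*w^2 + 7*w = w*(w + 1)*(w + 7)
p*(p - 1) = p^2 - p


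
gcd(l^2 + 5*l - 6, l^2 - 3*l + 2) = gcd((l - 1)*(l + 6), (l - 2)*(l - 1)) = l - 1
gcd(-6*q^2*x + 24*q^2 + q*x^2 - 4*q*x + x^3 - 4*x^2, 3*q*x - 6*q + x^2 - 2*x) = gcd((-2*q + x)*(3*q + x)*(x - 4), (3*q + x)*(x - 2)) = 3*q + x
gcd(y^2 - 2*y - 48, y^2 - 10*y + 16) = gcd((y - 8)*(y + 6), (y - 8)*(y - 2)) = y - 8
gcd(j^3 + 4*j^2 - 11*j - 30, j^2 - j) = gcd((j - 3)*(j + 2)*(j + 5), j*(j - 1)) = 1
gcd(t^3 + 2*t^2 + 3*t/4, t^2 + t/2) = t^2 + t/2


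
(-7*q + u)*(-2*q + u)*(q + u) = 14*q^3 + 5*q^2*u - 8*q*u^2 + u^3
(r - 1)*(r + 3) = r^2 + 2*r - 3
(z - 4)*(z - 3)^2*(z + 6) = z^4 - 4*z^3 - 27*z^2 + 162*z - 216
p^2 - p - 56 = (p - 8)*(p + 7)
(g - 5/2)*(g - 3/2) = g^2 - 4*g + 15/4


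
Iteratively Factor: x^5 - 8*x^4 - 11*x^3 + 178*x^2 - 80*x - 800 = (x + 4)*(x^4 - 12*x^3 + 37*x^2 + 30*x - 200) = (x - 4)*(x + 4)*(x^3 - 8*x^2 + 5*x + 50) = (x - 4)*(x + 2)*(x + 4)*(x^2 - 10*x + 25) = (x - 5)*(x - 4)*(x + 2)*(x + 4)*(x - 5)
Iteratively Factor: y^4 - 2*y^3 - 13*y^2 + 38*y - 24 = (y - 1)*(y^3 - y^2 - 14*y + 24) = (y - 1)*(y + 4)*(y^2 - 5*y + 6) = (y - 2)*(y - 1)*(y + 4)*(y - 3)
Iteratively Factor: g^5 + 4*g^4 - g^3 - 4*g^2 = (g + 4)*(g^4 - g^2) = (g - 1)*(g + 4)*(g^3 + g^2) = (g - 1)*(g + 1)*(g + 4)*(g^2) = g*(g - 1)*(g + 1)*(g + 4)*(g)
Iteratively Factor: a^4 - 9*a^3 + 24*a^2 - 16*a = (a - 1)*(a^3 - 8*a^2 + 16*a) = a*(a - 1)*(a^2 - 8*a + 16) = a*(a - 4)*(a - 1)*(a - 4)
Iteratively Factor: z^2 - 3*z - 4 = (z - 4)*(z + 1)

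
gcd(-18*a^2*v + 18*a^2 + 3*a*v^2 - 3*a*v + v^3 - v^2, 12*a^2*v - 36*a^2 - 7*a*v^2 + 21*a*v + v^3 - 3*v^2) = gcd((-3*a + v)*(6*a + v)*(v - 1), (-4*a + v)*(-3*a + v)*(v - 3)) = -3*a + v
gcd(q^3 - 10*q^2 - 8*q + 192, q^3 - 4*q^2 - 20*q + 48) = q^2 - 2*q - 24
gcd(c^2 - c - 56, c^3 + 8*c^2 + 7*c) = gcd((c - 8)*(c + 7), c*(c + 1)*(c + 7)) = c + 7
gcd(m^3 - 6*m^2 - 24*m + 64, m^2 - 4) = m - 2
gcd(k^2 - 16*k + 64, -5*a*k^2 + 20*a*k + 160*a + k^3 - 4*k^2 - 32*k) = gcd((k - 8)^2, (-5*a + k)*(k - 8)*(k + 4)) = k - 8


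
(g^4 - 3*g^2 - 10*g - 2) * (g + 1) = g^5 + g^4 - 3*g^3 - 13*g^2 - 12*g - 2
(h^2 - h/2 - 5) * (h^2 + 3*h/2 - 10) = h^4 + h^3 - 63*h^2/4 - 5*h/2 + 50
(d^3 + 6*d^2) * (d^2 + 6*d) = d^5 + 12*d^4 + 36*d^3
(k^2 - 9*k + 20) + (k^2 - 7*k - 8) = 2*k^2 - 16*k + 12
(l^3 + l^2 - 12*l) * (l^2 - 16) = l^5 + l^4 - 28*l^3 - 16*l^2 + 192*l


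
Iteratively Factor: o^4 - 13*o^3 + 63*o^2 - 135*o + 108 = (o - 3)*(o^3 - 10*o^2 + 33*o - 36) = (o - 3)^2*(o^2 - 7*o + 12) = (o - 3)^3*(o - 4)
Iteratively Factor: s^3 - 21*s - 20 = (s + 4)*(s^2 - 4*s - 5) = (s - 5)*(s + 4)*(s + 1)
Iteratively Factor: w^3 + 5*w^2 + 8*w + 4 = (w + 1)*(w^2 + 4*w + 4) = (w + 1)*(w + 2)*(w + 2)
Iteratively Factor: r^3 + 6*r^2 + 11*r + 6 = (r + 2)*(r^2 + 4*r + 3) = (r + 1)*(r + 2)*(r + 3)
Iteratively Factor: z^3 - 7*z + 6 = (z - 2)*(z^2 + 2*z - 3) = (z - 2)*(z + 3)*(z - 1)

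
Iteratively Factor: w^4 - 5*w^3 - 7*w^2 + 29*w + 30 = (w + 1)*(w^3 - 6*w^2 - w + 30) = (w + 1)*(w + 2)*(w^2 - 8*w + 15) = (w - 5)*(w + 1)*(w + 2)*(w - 3)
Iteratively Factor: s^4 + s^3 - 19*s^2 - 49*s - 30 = (s - 5)*(s^3 + 6*s^2 + 11*s + 6) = (s - 5)*(s + 1)*(s^2 + 5*s + 6) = (s - 5)*(s + 1)*(s + 3)*(s + 2)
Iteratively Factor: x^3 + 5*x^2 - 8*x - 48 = (x + 4)*(x^2 + x - 12) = (x - 3)*(x + 4)*(x + 4)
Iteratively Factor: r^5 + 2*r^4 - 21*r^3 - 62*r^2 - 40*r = (r + 4)*(r^4 - 2*r^3 - 13*r^2 - 10*r) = (r + 1)*(r + 4)*(r^3 - 3*r^2 - 10*r) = r*(r + 1)*(r + 4)*(r^2 - 3*r - 10) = r*(r - 5)*(r + 1)*(r + 4)*(r + 2)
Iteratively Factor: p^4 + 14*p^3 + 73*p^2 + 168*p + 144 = (p + 4)*(p^3 + 10*p^2 + 33*p + 36) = (p + 4)^2*(p^2 + 6*p + 9) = (p + 3)*(p + 4)^2*(p + 3)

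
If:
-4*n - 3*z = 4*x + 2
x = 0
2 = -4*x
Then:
No Solution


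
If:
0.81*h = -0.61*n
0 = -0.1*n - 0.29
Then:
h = 2.18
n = -2.90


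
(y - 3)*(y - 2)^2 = y^3 - 7*y^2 + 16*y - 12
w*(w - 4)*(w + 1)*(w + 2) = w^4 - w^3 - 10*w^2 - 8*w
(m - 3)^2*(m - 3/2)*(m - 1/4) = m^4 - 31*m^3/4 + 159*m^2/8 - 18*m + 27/8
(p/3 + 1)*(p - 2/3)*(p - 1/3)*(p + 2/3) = p^4/3 + 8*p^3/9 - 13*p^2/27 - 32*p/81 + 4/27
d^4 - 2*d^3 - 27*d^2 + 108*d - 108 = (d - 3)^2*(d - 2)*(d + 6)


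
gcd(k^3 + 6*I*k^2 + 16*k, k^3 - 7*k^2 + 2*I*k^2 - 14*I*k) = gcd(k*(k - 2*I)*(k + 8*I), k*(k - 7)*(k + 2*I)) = k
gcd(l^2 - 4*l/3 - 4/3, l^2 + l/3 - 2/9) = l + 2/3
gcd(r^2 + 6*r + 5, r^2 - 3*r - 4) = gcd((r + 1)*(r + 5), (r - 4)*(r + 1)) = r + 1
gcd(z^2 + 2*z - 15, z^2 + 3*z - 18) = z - 3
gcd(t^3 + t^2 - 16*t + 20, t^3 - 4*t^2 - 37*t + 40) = t + 5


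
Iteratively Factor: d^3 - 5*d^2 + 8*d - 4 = (d - 2)*(d^2 - 3*d + 2) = (d - 2)*(d - 1)*(d - 2)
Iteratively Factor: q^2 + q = (q)*(q + 1)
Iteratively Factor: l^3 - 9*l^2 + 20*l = (l - 5)*(l^2 - 4*l) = l*(l - 5)*(l - 4)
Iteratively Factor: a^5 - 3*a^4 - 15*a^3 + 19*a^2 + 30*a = (a + 3)*(a^4 - 6*a^3 + 3*a^2 + 10*a) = a*(a + 3)*(a^3 - 6*a^2 + 3*a + 10) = a*(a - 5)*(a + 3)*(a^2 - a - 2) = a*(a - 5)*(a - 2)*(a + 3)*(a + 1)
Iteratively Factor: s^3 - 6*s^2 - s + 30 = (s - 5)*(s^2 - s - 6) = (s - 5)*(s + 2)*(s - 3)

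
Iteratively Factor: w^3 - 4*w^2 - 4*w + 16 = (w - 4)*(w^2 - 4) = (w - 4)*(w - 2)*(w + 2)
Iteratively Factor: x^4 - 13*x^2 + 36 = (x + 2)*(x^3 - 2*x^2 - 9*x + 18) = (x - 3)*(x + 2)*(x^2 + x - 6) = (x - 3)*(x - 2)*(x + 2)*(x + 3)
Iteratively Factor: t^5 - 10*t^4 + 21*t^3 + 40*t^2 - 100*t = (t)*(t^4 - 10*t^3 + 21*t^2 + 40*t - 100) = t*(t + 2)*(t^3 - 12*t^2 + 45*t - 50) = t*(t - 2)*(t + 2)*(t^2 - 10*t + 25) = t*(t - 5)*(t - 2)*(t + 2)*(t - 5)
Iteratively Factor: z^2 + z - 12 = (z + 4)*(z - 3)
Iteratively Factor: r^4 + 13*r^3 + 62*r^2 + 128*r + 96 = (r + 4)*(r^3 + 9*r^2 + 26*r + 24) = (r + 4)^2*(r^2 + 5*r + 6) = (r + 2)*(r + 4)^2*(r + 3)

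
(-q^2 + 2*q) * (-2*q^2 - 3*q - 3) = 2*q^4 - q^3 - 3*q^2 - 6*q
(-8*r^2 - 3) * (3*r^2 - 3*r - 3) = -24*r^4 + 24*r^3 + 15*r^2 + 9*r + 9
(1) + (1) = 2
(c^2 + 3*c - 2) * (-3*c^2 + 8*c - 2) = -3*c^4 - c^3 + 28*c^2 - 22*c + 4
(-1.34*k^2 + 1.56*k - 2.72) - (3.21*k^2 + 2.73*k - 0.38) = -4.55*k^2 - 1.17*k - 2.34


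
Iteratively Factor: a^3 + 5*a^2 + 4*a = (a + 1)*(a^2 + 4*a) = (a + 1)*(a + 4)*(a)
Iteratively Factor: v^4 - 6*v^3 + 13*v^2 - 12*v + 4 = (v - 2)*(v^3 - 4*v^2 + 5*v - 2) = (v - 2)*(v - 1)*(v^2 - 3*v + 2) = (v - 2)^2*(v - 1)*(v - 1)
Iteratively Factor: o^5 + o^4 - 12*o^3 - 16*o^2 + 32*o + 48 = (o + 2)*(o^4 - o^3 - 10*o^2 + 4*o + 24) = (o + 2)^2*(o^3 - 3*o^2 - 4*o + 12) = (o + 2)^3*(o^2 - 5*o + 6) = (o - 3)*(o + 2)^3*(o - 2)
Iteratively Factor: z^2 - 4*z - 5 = (z + 1)*(z - 5)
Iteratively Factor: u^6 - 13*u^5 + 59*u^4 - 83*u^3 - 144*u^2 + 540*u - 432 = (u - 4)*(u^5 - 9*u^4 + 23*u^3 + 9*u^2 - 108*u + 108) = (u - 4)*(u - 3)*(u^4 - 6*u^3 + 5*u^2 + 24*u - 36) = (u - 4)*(u - 3)^2*(u^3 - 3*u^2 - 4*u + 12) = (u - 4)*(u - 3)^3*(u^2 - 4) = (u - 4)*(u - 3)^3*(u - 2)*(u + 2)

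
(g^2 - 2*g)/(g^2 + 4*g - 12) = g/(g + 6)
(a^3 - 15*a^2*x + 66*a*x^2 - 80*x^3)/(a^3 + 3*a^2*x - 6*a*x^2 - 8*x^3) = (a^2 - 13*a*x + 40*x^2)/(a^2 + 5*a*x + 4*x^2)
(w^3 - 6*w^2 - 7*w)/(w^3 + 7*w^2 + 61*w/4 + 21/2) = 4*w*(w^2 - 6*w - 7)/(4*w^3 + 28*w^2 + 61*w + 42)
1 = 1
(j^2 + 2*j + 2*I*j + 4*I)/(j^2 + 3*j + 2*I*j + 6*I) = (j + 2)/(j + 3)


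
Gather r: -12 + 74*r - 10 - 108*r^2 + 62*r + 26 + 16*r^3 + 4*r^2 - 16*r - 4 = 16*r^3 - 104*r^2 + 120*r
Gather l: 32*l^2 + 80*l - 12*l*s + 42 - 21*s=32*l^2 + l*(80 - 12*s) - 21*s + 42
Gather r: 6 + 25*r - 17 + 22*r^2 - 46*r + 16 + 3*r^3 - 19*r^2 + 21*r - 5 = 3*r^3 + 3*r^2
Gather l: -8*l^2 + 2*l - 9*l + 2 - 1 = -8*l^2 - 7*l + 1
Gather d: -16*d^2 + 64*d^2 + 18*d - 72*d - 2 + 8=48*d^2 - 54*d + 6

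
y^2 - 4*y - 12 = (y - 6)*(y + 2)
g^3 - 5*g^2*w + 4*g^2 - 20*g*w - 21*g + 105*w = (g - 3)*(g + 7)*(g - 5*w)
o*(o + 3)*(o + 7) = o^3 + 10*o^2 + 21*o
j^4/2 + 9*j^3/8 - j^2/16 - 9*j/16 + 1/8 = (j/2 + 1/2)*(j - 1/2)*(j - 1/4)*(j + 2)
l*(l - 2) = l^2 - 2*l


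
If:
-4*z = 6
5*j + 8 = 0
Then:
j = -8/5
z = -3/2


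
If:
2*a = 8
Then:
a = 4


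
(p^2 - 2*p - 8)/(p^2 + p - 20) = (p + 2)/(p + 5)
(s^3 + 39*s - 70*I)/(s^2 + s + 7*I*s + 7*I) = (s^2 - 7*I*s - 10)/(s + 1)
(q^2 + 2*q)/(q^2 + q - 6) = q*(q + 2)/(q^2 + q - 6)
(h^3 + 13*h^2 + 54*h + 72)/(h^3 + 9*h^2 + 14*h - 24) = (h + 3)/(h - 1)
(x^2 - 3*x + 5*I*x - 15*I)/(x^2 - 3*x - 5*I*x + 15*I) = (x + 5*I)/(x - 5*I)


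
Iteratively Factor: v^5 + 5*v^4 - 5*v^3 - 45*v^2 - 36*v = (v - 3)*(v^4 + 8*v^3 + 19*v^2 + 12*v) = (v - 3)*(v + 4)*(v^3 + 4*v^2 + 3*v) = (v - 3)*(v + 1)*(v + 4)*(v^2 + 3*v) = v*(v - 3)*(v + 1)*(v + 4)*(v + 3)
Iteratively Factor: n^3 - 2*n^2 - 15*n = (n - 5)*(n^2 + 3*n) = (n - 5)*(n + 3)*(n)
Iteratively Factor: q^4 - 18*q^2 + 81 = (q - 3)*(q^3 + 3*q^2 - 9*q - 27) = (q - 3)^2*(q^2 + 6*q + 9) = (q - 3)^2*(q + 3)*(q + 3)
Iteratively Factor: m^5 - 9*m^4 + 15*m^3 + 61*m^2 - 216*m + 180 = (m - 3)*(m^4 - 6*m^3 - 3*m^2 + 52*m - 60) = (m - 3)*(m + 3)*(m^3 - 9*m^2 + 24*m - 20) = (m - 5)*(m - 3)*(m + 3)*(m^2 - 4*m + 4) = (m - 5)*(m - 3)*(m - 2)*(m + 3)*(m - 2)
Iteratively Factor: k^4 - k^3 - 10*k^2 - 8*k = (k)*(k^3 - k^2 - 10*k - 8) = k*(k - 4)*(k^2 + 3*k + 2) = k*(k - 4)*(k + 2)*(k + 1)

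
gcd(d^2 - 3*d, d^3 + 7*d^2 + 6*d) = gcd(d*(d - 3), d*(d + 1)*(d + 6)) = d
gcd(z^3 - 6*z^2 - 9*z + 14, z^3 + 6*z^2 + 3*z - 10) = z^2 + z - 2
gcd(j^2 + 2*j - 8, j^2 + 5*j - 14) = j - 2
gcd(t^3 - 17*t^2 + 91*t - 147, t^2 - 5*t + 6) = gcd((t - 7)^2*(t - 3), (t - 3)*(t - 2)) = t - 3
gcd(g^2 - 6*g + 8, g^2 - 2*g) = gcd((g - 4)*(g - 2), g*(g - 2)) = g - 2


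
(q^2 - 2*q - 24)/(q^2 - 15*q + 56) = (q^2 - 2*q - 24)/(q^2 - 15*q + 56)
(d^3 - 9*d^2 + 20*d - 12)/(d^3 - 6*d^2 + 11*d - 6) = (d - 6)/(d - 3)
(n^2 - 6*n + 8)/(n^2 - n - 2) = (n - 4)/(n + 1)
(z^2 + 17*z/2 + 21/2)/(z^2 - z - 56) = (z + 3/2)/(z - 8)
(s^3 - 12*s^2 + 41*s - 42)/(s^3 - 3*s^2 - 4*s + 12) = (s - 7)/(s + 2)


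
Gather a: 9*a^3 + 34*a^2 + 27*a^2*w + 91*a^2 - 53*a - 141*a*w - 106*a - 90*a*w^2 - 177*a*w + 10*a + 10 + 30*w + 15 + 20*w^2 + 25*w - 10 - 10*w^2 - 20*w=9*a^3 + a^2*(27*w + 125) + a*(-90*w^2 - 318*w - 149) + 10*w^2 + 35*w + 15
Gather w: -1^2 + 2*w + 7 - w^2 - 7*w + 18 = -w^2 - 5*w + 24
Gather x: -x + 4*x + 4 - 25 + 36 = 3*x + 15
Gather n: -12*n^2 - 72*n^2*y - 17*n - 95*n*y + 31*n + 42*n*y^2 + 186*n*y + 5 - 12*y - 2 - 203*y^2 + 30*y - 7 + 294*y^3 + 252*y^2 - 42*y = n^2*(-72*y - 12) + n*(42*y^2 + 91*y + 14) + 294*y^3 + 49*y^2 - 24*y - 4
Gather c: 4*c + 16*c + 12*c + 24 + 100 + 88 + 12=32*c + 224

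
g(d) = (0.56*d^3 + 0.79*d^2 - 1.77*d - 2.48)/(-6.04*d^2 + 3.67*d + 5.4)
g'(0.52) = -0.34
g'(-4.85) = -0.09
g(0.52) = -0.55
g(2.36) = -0.26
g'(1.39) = -21.49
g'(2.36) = -0.25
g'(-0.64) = 36.42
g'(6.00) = -0.10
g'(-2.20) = -0.07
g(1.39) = 1.63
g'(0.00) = -0.02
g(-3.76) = 0.15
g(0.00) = -0.46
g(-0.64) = -2.03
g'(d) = (12.08*d - 3.67)*(0.56*d^3 + 0.79*d^2 - 1.77*d - 2.48)/(-6.04*d^2 + 3.67*d + 5.4)^2 + (1.68*d^2 + 1.58*d - 1.77)/(-6.04*d^2 + 3.67*d + 5.4) = (-3.3824*d^4 + 4.1104*d^3 + 1.2805*d^2 - 21.4264*d - 0.456400000000002)/(36.4816*d^4 - 44.3336*d^3 - 51.7631*d^2 + 39.636*d + 29.16)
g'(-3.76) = -0.09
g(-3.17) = 0.10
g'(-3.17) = -0.09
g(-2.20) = 0.02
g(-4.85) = 0.25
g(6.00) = -0.72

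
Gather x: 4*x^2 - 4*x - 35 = 4*x^2 - 4*x - 35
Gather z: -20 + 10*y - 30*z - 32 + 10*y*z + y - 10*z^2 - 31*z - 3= 11*y - 10*z^2 + z*(10*y - 61) - 55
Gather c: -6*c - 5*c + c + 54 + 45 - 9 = 90 - 10*c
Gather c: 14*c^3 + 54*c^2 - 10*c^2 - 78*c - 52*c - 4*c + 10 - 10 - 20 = 14*c^3 + 44*c^2 - 134*c - 20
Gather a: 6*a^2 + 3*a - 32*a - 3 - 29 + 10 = 6*a^2 - 29*a - 22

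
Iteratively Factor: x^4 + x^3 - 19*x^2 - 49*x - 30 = (x + 1)*(x^3 - 19*x - 30) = (x + 1)*(x + 2)*(x^2 - 2*x - 15) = (x + 1)*(x + 2)*(x + 3)*(x - 5)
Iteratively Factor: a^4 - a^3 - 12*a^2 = (a - 4)*(a^3 + 3*a^2) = a*(a - 4)*(a^2 + 3*a) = a*(a - 4)*(a + 3)*(a)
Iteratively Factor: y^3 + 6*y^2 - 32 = (y - 2)*(y^2 + 8*y + 16) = (y - 2)*(y + 4)*(y + 4)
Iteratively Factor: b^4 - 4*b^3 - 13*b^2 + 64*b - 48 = (b - 4)*(b^3 - 13*b + 12) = (b - 4)*(b - 3)*(b^2 + 3*b - 4) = (b - 4)*(b - 3)*(b + 4)*(b - 1)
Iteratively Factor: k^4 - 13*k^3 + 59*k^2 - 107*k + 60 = (k - 5)*(k^3 - 8*k^2 + 19*k - 12) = (k - 5)*(k - 4)*(k^2 - 4*k + 3) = (k - 5)*(k - 4)*(k - 3)*(k - 1)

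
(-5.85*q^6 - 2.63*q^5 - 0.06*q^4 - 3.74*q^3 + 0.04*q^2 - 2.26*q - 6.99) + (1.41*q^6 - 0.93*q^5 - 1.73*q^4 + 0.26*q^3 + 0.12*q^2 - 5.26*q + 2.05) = -4.44*q^6 - 3.56*q^5 - 1.79*q^4 - 3.48*q^3 + 0.16*q^2 - 7.52*q - 4.94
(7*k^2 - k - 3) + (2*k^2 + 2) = 9*k^2 - k - 1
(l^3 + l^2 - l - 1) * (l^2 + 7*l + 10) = l^5 + 8*l^4 + 16*l^3 + 2*l^2 - 17*l - 10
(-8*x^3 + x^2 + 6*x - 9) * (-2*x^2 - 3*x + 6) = 16*x^5 + 22*x^4 - 63*x^3 + 6*x^2 + 63*x - 54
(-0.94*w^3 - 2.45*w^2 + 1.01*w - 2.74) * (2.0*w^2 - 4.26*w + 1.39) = -1.88*w^5 - 0.895600000000001*w^4 + 11.1504*w^3 - 13.1881*w^2 + 13.0763*w - 3.8086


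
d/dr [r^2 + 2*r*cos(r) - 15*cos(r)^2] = -2*r*sin(r) + 2*r + 15*sin(2*r) + 2*cos(r)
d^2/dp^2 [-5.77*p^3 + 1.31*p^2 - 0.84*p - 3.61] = 2.62 - 34.62*p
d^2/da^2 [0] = 0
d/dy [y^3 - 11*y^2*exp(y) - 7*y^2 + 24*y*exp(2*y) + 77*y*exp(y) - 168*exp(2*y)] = -11*y^2*exp(y) + 3*y^2 + 48*y*exp(2*y) + 55*y*exp(y) - 14*y - 312*exp(2*y) + 77*exp(y)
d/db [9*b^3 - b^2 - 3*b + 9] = 27*b^2 - 2*b - 3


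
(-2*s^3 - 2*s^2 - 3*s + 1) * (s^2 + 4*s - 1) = -2*s^5 - 10*s^4 - 9*s^3 - 9*s^2 + 7*s - 1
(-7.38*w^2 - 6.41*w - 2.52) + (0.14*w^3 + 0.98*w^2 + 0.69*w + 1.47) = 0.14*w^3 - 6.4*w^2 - 5.72*w - 1.05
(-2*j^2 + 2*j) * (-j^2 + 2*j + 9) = 2*j^4 - 6*j^3 - 14*j^2 + 18*j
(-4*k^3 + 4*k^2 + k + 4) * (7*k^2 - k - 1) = -28*k^5 + 32*k^4 + 7*k^3 + 23*k^2 - 5*k - 4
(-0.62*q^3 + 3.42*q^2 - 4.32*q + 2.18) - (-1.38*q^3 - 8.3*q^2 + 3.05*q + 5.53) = 0.76*q^3 + 11.72*q^2 - 7.37*q - 3.35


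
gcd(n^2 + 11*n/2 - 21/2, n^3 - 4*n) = 1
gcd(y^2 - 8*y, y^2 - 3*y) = y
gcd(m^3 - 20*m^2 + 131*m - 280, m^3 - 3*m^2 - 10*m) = m - 5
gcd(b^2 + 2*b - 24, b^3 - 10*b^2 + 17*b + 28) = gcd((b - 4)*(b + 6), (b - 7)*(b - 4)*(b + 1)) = b - 4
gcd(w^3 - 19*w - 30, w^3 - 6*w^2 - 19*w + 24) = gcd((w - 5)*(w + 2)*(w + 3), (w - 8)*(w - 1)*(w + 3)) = w + 3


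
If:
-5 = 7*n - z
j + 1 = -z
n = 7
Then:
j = -55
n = 7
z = 54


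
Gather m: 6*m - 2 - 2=6*m - 4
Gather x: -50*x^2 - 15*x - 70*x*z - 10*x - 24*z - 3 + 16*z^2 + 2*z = -50*x^2 + x*(-70*z - 25) + 16*z^2 - 22*z - 3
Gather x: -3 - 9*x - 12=-9*x - 15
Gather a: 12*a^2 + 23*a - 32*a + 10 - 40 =12*a^2 - 9*a - 30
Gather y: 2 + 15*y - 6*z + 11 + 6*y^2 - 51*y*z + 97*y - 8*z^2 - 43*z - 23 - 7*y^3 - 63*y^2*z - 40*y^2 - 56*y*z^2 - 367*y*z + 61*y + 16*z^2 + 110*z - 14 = -7*y^3 + y^2*(-63*z - 34) + y*(-56*z^2 - 418*z + 173) + 8*z^2 + 61*z - 24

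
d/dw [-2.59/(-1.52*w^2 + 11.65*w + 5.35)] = (30.1735 - 7.8736*w)/(-1.52*w^2 + 11.65*w + 5.35)^2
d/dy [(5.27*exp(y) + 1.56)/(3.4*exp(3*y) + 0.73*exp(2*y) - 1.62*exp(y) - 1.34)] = (-(5.27*exp(y) + 1.56)*(10.2*exp(2*y) + 1.46*exp(y) - 1.62) + 17.918*exp(3*y) + 3.8471*exp(2*y) - 8.5374*exp(y) - 7.0618)*exp(y)/(3.4*exp(3*y) + 0.73*exp(2*y) - 1.62*exp(y) - 1.34)^2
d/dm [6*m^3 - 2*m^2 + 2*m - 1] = 18*m^2 - 4*m + 2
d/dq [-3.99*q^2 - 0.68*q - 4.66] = -7.98*q - 0.68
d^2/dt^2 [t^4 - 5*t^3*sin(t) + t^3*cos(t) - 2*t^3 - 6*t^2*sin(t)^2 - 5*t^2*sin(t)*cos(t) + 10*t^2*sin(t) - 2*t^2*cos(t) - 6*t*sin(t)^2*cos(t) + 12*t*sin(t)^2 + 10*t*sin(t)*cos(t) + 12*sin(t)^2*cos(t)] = 5*t^3*sin(t) - t^3*cos(t) - 16*t^2*sin(t) + 10*t^2*sin(2*t) - 28*t^2*cos(t) - 12*t^2*cos(2*t) + 12*t^2 - 22*t*sin(t) - 44*t*sin(2*t) + 95*t*cos(t)/2 + 4*t*cos(2*t) - 27*t*cos(3*t)/2 - 12*t + 23*sin(t) + 19*sin(2*t) - 9*sin(3*t) - 7*cos(t) + 26*cos(2*t) + 27*cos(3*t) - 6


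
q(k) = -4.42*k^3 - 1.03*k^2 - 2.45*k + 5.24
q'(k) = -13.26*k^2 - 2.06*k - 2.45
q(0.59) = 2.53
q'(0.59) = -8.28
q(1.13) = -5.22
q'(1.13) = -21.71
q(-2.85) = 106.18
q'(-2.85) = -104.28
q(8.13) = -2457.92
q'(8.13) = -895.64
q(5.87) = -938.63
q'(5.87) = -471.44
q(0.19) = 4.71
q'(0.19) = -3.32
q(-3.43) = 179.89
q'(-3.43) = -151.39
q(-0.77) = 8.53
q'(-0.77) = -8.73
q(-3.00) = 122.66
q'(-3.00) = -115.61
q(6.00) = -1001.26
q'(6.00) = -492.17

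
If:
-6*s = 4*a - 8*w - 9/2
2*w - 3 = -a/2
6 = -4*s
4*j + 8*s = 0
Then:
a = 17/4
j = 3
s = -3/2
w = 7/16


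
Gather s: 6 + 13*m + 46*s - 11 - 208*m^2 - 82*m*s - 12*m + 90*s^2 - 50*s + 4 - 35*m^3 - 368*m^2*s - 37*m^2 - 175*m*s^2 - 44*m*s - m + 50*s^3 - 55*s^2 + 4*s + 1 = -35*m^3 - 245*m^2 + 50*s^3 + s^2*(35 - 175*m) + s*(-368*m^2 - 126*m)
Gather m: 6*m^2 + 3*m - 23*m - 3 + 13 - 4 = 6*m^2 - 20*m + 6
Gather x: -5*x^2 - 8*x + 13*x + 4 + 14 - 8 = -5*x^2 + 5*x + 10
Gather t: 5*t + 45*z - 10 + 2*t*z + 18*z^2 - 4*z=t*(2*z + 5) + 18*z^2 + 41*z - 10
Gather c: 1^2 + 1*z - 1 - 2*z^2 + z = -2*z^2 + 2*z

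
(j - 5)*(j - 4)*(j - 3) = j^3 - 12*j^2 + 47*j - 60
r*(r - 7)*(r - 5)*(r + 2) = r^4 - 10*r^3 + 11*r^2 + 70*r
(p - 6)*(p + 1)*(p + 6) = p^3 + p^2 - 36*p - 36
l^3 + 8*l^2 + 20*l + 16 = (l + 2)^2*(l + 4)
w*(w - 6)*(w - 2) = w^3 - 8*w^2 + 12*w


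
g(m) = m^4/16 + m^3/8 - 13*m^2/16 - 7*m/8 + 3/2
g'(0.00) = -0.88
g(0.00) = 1.50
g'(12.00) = 465.62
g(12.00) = 1386.00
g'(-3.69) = -2.33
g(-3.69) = -1.03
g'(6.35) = 67.94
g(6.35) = 96.81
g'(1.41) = -1.72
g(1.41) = -0.75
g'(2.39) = 0.80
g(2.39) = -1.49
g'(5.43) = 41.38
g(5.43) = 47.14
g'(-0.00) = -0.88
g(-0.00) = 1.50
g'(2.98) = 4.23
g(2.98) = -0.09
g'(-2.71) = 1.31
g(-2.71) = -1.21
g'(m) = m^3/4 + 3*m^2/8 - 13*m/8 - 7/8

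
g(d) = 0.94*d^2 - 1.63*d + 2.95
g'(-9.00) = -18.55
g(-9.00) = 93.76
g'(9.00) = 15.29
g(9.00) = 64.42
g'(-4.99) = -11.01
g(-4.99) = 34.49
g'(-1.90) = -5.20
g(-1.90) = 9.44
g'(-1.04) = -3.59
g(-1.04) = 5.66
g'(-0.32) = -2.23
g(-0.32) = 3.57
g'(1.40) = 1.00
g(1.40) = 2.51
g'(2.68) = 3.41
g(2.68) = 5.33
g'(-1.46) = -4.37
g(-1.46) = 7.33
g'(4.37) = 6.59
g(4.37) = 13.78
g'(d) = 1.88*d - 1.63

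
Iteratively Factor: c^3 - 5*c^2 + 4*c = (c - 1)*(c^2 - 4*c) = c*(c - 1)*(c - 4)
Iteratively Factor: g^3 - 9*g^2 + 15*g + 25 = (g + 1)*(g^2 - 10*g + 25) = (g - 5)*(g + 1)*(g - 5)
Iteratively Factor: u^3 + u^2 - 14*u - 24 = (u + 3)*(u^2 - 2*u - 8) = (u - 4)*(u + 3)*(u + 2)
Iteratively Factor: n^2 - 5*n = (n - 5)*(n)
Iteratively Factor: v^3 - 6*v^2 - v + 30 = (v - 3)*(v^2 - 3*v - 10) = (v - 5)*(v - 3)*(v + 2)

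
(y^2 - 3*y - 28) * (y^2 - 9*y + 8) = y^4 - 12*y^3 + 7*y^2 + 228*y - 224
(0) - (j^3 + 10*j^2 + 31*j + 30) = -j^3 - 10*j^2 - 31*j - 30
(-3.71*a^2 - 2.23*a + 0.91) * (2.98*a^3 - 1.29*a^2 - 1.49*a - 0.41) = -11.0558*a^5 - 1.8595*a^4 + 11.1164*a^3 + 3.6699*a^2 - 0.4416*a - 0.3731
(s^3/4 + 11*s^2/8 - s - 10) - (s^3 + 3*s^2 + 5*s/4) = -3*s^3/4 - 13*s^2/8 - 9*s/4 - 10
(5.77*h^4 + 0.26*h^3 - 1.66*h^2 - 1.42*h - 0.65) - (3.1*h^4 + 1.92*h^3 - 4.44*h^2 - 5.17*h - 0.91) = 2.67*h^4 - 1.66*h^3 + 2.78*h^2 + 3.75*h + 0.26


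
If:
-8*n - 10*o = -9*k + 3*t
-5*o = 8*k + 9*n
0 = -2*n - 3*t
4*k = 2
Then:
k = 1/2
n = -25/24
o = 43/40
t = 25/36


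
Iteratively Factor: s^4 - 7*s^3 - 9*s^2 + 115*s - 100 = (s + 4)*(s^3 - 11*s^2 + 35*s - 25) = (s - 5)*(s + 4)*(s^2 - 6*s + 5) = (s - 5)*(s - 1)*(s + 4)*(s - 5)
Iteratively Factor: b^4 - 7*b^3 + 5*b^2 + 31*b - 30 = (b - 1)*(b^3 - 6*b^2 - b + 30) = (b - 5)*(b - 1)*(b^2 - b - 6) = (b - 5)*(b - 3)*(b - 1)*(b + 2)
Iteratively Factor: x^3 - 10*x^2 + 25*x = (x - 5)*(x^2 - 5*x) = x*(x - 5)*(x - 5)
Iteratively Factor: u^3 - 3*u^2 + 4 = (u - 2)*(u^2 - u - 2) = (u - 2)^2*(u + 1)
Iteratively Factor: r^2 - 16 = (r + 4)*(r - 4)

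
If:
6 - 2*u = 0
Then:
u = 3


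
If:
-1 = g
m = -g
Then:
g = -1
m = 1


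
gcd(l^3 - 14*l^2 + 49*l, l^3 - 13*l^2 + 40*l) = l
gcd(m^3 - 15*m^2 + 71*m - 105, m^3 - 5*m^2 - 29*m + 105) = m^2 - 10*m + 21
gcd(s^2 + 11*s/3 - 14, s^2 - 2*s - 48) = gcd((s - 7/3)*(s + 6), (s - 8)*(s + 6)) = s + 6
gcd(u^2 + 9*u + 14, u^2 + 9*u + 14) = u^2 + 9*u + 14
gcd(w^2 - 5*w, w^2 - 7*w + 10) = w - 5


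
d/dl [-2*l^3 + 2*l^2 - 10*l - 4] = -6*l^2 + 4*l - 10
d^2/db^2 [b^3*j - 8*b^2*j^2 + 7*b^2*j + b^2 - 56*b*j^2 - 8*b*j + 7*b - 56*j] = 6*b*j - 16*j^2 + 14*j + 2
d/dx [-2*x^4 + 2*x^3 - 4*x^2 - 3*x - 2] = -8*x^3 + 6*x^2 - 8*x - 3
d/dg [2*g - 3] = 2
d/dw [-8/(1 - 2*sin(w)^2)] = -32*sin(2*w)/(cos(4*w) + 1)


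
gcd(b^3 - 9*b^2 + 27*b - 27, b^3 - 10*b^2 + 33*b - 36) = b^2 - 6*b + 9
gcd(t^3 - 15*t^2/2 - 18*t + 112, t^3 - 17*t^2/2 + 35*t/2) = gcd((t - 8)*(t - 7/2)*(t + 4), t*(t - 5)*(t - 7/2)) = t - 7/2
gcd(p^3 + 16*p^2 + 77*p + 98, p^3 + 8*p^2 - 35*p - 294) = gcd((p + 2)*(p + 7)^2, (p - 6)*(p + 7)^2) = p^2 + 14*p + 49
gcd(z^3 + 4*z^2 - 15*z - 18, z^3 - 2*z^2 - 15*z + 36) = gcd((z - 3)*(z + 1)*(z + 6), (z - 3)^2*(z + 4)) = z - 3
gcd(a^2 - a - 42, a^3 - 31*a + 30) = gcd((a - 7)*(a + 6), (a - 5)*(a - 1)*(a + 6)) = a + 6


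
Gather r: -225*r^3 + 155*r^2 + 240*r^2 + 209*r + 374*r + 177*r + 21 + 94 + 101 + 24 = -225*r^3 + 395*r^2 + 760*r + 240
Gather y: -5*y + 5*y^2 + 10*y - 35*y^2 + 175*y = -30*y^2 + 180*y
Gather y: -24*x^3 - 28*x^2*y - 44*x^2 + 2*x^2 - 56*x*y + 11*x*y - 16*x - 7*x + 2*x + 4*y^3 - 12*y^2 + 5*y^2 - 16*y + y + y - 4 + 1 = -24*x^3 - 42*x^2 - 21*x + 4*y^3 - 7*y^2 + y*(-28*x^2 - 45*x - 14) - 3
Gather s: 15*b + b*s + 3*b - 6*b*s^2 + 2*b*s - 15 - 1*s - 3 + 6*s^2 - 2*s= 18*b + s^2*(6 - 6*b) + s*(3*b - 3) - 18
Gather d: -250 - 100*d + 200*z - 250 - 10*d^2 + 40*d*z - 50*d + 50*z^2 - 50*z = -10*d^2 + d*(40*z - 150) + 50*z^2 + 150*z - 500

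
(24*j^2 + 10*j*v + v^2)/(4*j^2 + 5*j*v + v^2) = (6*j + v)/(j + v)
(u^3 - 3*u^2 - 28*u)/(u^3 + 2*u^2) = (u^2 - 3*u - 28)/(u*(u + 2))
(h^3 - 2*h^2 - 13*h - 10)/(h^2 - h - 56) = (-h^3 + 2*h^2 + 13*h + 10)/(-h^2 + h + 56)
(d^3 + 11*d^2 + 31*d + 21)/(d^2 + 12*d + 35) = (d^2 + 4*d + 3)/(d + 5)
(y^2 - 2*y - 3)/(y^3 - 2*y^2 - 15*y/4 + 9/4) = 4*(y + 1)/(4*y^2 + 4*y - 3)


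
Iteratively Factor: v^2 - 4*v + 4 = (v - 2)*(v - 2)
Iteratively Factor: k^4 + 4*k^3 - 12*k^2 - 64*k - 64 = (k + 4)*(k^3 - 12*k - 16) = (k + 2)*(k + 4)*(k^2 - 2*k - 8) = (k - 4)*(k + 2)*(k + 4)*(k + 2)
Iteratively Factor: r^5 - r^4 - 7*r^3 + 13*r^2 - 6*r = (r)*(r^4 - r^3 - 7*r^2 + 13*r - 6) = r*(r - 2)*(r^3 + r^2 - 5*r + 3) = r*(r - 2)*(r + 3)*(r^2 - 2*r + 1) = r*(r - 2)*(r - 1)*(r + 3)*(r - 1)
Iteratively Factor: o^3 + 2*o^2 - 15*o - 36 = (o - 4)*(o^2 + 6*o + 9) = (o - 4)*(o + 3)*(o + 3)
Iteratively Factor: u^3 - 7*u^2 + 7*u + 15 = (u - 5)*(u^2 - 2*u - 3) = (u - 5)*(u + 1)*(u - 3)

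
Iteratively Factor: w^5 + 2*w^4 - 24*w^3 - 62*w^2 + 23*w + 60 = (w - 5)*(w^4 + 7*w^3 + 11*w^2 - 7*w - 12) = (w - 5)*(w + 1)*(w^3 + 6*w^2 + 5*w - 12) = (w - 5)*(w + 1)*(w + 3)*(w^2 + 3*w - 4) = (w - 5)*(w - 1)*(w + 1)*(w + 3)*(w + 4)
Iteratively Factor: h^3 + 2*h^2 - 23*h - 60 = (h - 5)*(h^2 + 7*h + 12) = (h - 5)*(h + 3)*(h + 4)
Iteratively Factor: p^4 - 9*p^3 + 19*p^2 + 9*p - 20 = (p - 4)*(p^3 - 5*p^2 - p + 5) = (p - 4)*(p + 1)*(p^2 - 6*p + 5) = (p - 5)*(p - 4)*(p + 1)*(p - 1)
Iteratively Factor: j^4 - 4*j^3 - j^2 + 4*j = (j - 1)*(j^3 - 3*j^2 - 4*j) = j*(j - 1)*(j^2 - 3*j - 4) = j*(j - 1)*(j + 1)*(j - 4)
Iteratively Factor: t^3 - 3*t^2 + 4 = (t - 2)*(t^2 - t - 2) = (t - 2)^2*(t + 1)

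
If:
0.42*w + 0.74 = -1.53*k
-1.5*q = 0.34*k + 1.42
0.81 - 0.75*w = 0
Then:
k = -0.78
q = -0.77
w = 1.08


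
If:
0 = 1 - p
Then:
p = 1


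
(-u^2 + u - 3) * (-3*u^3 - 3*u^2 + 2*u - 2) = 3*u^5 + 4*u^3 + 13*u^2 - 8*u + 6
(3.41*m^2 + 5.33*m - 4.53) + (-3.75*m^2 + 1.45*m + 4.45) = -0.34*m^2 + 6.78*m - 0.0800000000000001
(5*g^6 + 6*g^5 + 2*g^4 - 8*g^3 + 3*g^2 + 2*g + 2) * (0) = 0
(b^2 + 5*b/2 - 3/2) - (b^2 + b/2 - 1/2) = 2*b - 1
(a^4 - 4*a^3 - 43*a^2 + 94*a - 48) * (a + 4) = a^5 - 59*a^3 - 78*a^2 + 328*a - 192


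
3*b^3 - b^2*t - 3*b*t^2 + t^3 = (-3*b + t)*(-b + t)*(b + t)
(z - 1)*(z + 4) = z^2 + 3*z - 4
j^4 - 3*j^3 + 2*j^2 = j^2*(j - 2)*(j - 1)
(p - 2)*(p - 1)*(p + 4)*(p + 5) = p^4 + 6*p^3 - 5*p^2 - 42*p + 40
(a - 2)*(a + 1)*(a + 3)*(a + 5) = a^4 + 7*a^3 + 5*a^2 - 31*a - 30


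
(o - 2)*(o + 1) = o^2 - o - 2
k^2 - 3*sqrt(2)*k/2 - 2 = (k - 2*sqrt(2))*(k + sqrt(2)/2)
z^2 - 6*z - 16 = (z - 8)*(z + 2)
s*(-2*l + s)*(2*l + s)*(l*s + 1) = -4*l^3*s^2 - 4*l^2*s + l*s^4 + s^3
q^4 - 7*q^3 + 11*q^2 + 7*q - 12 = (q - 4)*(q - 3)*(q - 1)*(q + 1)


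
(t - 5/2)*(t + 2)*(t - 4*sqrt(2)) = t^3 - 4*sqrt(2)*t^2 - t^2/2 - 5*t + 2*sqrt(2)*t + 20*sqrt(2)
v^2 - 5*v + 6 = (v - 3)*(v - 2)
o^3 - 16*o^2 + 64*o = o*(o - 8)^2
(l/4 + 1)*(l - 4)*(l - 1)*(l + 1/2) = l^4/4 - l^3/8 - 33*l^2/8 + 2*l + 2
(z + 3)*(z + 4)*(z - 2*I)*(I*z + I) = I*z^4 + 2*z^3 + 8*I*z^3 + 16*z^2 + 19*I*z^2 + 38*z + 12*I*z + 24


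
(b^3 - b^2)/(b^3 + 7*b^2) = (b - 1)/(b + 7)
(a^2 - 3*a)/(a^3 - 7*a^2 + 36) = a/(a^2 - 4*a - 12)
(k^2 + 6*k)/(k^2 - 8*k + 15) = k*(k + 6)/(k^2 - 8*k + 15)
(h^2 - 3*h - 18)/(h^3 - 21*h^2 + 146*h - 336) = (h + 3)/(h^2 - 15*h + 56)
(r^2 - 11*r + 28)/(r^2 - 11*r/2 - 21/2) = 2*(r - 4)/(2*r + 3)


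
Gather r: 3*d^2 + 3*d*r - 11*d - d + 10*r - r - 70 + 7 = 3*d^2 - 12*d + r*(3*d + 9) - 63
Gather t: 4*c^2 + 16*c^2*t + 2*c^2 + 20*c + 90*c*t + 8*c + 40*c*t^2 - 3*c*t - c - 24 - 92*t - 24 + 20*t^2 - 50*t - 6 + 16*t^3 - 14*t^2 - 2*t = 6*c^2 + 27*c + 16*t^3 + t^2*(40*c + 6) + t*(16*c^2 + 87*c - 144) - 54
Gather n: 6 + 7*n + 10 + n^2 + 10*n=n^2 + 17*n + 16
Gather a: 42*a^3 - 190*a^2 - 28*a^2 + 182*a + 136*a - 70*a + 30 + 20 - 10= 42*a^3 - 218*a^2 + 248*a + 40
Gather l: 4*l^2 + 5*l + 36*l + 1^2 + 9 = 4*l^2 + 41*l + 10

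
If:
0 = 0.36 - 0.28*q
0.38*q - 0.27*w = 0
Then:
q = 1.29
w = 1.81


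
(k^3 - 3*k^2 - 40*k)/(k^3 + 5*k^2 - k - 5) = k*(k - 8)/(k^2 - 1)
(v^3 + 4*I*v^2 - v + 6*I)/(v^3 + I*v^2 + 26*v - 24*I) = (v^2 + 5*I*v - 6)/(v^2 + 2*I*v + 24)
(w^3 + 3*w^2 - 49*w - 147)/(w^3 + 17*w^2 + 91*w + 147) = (w - 7)/(w + 7)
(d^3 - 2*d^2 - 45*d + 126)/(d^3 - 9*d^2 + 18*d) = (d + 7)/d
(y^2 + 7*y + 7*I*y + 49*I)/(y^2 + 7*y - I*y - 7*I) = (y + 7*I)/(y - I)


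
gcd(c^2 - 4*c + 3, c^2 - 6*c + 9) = c - 3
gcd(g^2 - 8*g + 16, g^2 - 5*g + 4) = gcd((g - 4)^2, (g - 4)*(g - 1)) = g - 4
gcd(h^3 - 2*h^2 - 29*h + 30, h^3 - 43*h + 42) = h^2 - 7*h + 6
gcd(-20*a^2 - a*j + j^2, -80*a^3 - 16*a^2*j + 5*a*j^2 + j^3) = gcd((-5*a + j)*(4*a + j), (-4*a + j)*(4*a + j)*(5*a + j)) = 4*a + j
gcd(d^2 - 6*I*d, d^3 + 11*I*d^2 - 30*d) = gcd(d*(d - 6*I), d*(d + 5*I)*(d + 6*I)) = d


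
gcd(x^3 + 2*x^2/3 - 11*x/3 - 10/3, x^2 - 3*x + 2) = x - 2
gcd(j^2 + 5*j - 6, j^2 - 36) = j + 6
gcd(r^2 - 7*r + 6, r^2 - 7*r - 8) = 1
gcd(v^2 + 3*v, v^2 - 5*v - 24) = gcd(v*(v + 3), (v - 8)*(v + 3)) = v + 3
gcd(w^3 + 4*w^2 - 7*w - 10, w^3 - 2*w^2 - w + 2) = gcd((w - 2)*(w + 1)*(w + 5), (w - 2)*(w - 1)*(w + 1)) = w^2 - w - 2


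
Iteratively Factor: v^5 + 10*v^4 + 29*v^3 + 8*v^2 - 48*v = (v + 4)*(v^4 + 6*v^3 + 5*v^2 - 12*v) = (v + 3)*(v + 4)*(v^3 + 3*v^2 - 4*v) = (v - 1)*(v + 3)*(v + 4)*(v^2 + 4*v) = v*(v - 1)*(v + 3)*(v + 4)*(v + 4)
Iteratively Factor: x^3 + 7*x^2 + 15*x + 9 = (x + 3)*(x^2 + 4*x + 3) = (x + 3)^2*(x + 1)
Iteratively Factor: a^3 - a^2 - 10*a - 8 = (a + 1)*(a^2 - 2*a - 8) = (a + 1)*(a + 2)*(a - 4)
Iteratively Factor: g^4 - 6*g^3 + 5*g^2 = (g)*(g^3 - 6*g^2 + 5*g) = g*(g - 5)*(g^2 - g) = g^2*(g - 5)*(g - 1)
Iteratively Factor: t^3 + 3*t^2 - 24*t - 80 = (t - 5)*(t^2 + 8*t + 16) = (t - 5)*(t + 4)*(t + 4)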